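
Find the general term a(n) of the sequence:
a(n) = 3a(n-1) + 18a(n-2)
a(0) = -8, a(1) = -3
Characteristic equation: x² - 3x - 18 = 0, which factors as (x - (6))(x - (-3)) = 0.
Roots r₁ = 6, r₂ = -3 (distinct).
General solution: a(n) = A·(6)^n + B·(-3)^n.
From a(0) = -8: A + B = -8.
From a(1) = -3: 6A - 3B = -3.
Solving: A = -3, B = -5.
So a(n) = - 5 \left(-3\right)^{n} - 3 \cdot 6^{n}.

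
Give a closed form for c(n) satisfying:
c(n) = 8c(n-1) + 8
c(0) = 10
First-order linear non-homogeneous.
Homogeneous solution: c_h(n) = A·(8)^n.
Try constant particular solution c_p = K: K = 8K + 8 ⇒ K = - \frac{8}{7}.
General: c(n) = A·(8)^n - \frac{8}{7}.
Apply c(0) = 10: A - \frac{8}{7} = 10 ⇒ A = \frac{78}{7}.
So c(n) = \frac{78 \cdot 8^{n}}{7} - \frac{8}{7}.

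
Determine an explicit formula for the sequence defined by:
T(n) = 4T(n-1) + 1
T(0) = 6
First-order linear non-homogeneous.
Homogeneous solution: T_h(n) = A·(4)^n.
Try constant particular solution T_p = K: K = 4K + 1 ⇒ K = - \frac{1}{3}.
General: T(n) = A·(4)^n - \frac{1}{3}.
Apply T(0) = 6: A - \frac{1}{3} = 6 ⇒ A = \frac{19}{3}.
So T(n) = \frac{19 \cdot 4^{n}}{3} - \frac{1}{3}.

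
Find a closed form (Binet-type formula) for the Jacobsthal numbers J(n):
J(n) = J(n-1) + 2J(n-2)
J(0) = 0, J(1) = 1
This is the Jacobsthal sequence.
Characteristic equation: x² - x - 2 = 0; roots r₁ = 2, r₂ = -1.
General: J(n) = A·r₁^n + B·r₂^n. Solving with J(0)=0, J(1)=1 gives A = \frac{1}{3}, B = - \frac{1}{3}.
So J(n) = - \frac{\left(-1\right)^{n}}{3} + \frac{2^{n}}{3}.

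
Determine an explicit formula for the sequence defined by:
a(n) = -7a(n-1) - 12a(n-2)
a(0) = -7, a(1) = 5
Characteristic equation: x² + 7x + 12 = 0, which factors as (x - (-3))(x - (-4)) = 0.
Roots r₁ = -3, r₂ = -4 (distinct).
General solution: a(n) = A·(-3)^n + B·(-4)^n.
From a(0) = -7: A + B = -7.
From a(1) = 5: -3A - 4B = 5.
Solving: A = -23, B = 16.
So a(n) = - 23 \left(-3\right)^{n} + 16 \left(-4\right)^{n}.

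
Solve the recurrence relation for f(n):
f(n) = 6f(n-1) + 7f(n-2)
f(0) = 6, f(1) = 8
Characteristic equation: x² - 6x - 7 = 0, which factors as (x - (-1))(x - (7)) = 0.
Roots r₁ = -1, r₂ = 7 (distinct).
General solution: f(n) = A·(-1)^n + B·(7)^n.
From f(0) = 6: A + B = 6.
From f(1) = 8: -A + 7B = 8.
Solving: A = \frac{17}{4}, B = \frac{7}{4}.
So f(n) = \frac{17 \left(-1\right)^{n}}{4} + \frac{7 \cdot 7^{n}}{4}.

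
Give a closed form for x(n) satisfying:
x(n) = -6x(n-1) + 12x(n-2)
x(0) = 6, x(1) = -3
Characteristic equation: x² + 6x - 12 = 0.
Discriminant Δ = (-6)² + 4·(12) = 84.
Roots r₁,₂ = (-6 ± √84)/2, so r₁ = -3 + \sqrt{21}, r₂ = - \sqrt{21} - 3.
General solution: x(n) = A·r₁^n + B·r₂^n.
From the initial conditions, A + B = 6 and r₁A + r₂B = -3.
Since r₁ - r₂ = √84: A = (-3 - (6)r₂)/√84 = \frac{5 \sqrt{21}}{14} + 3, and B = 6 - A = 3 - \frac{5 \sqrt{21}}{14}.
So x(n) = \left(\frac{5 \sqrt{21}}{14} + 3\right)\left(-3 + \sqrt{21}\right)^n + \left(3 - \frac{5 \sqrt{21}}{14}\right)\left(- \sqrt{21} - 3\right)^n.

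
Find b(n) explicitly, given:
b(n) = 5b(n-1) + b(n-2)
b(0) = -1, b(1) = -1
Characteristic equation: x² - 5x - 1 = 0.
Discriminant Δ = (5)² + 4·(1) = 29.
Roots r₁,₂ = (5 ± √29)/2, so r₁ = \frac{5}{2} + \frac{\sqrt{29}}{2}, r₂ = \frac{5}{2} - \frac{\sqrt{29}}{2}.
General solution: b(n) = A·r₁^n + B·r₂^n.
From the initial conditions, A + B = -1 and r₁A + r₂B = -1.
Since r₁ - r₂ = √29: A = (-1 - (-1)r₂)/√29 = - \frac{1}{2} + \frac{3 \sqrt{29}}{58}, and B = -1 - A = - \frac{1}{2} - \frac{3 \sqrt{29}}{58}.
So b(n) = \left(- \frac{1}{2} + \frac{3 \sqrt{29}}{58}\right)\left(\frac{5}{2} + \frac{\sqrt{29}}{2}\right)^n + \left(- \frac{1}{2} - \frac{3 \sqrt{29}}{58}\right)\left(\frac{5}{2} - \frac{\sqrt{29}}{2}\right)^n.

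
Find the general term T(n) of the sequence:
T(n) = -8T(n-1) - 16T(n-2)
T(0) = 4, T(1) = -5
Characteristic equation: x² + 8x + 16 = 0, which is (x - (-4))².
Repeated root r = -4.
General solution: T(n) = (A + Bn)·(-4)^n.
From T(0) = 4: A = 4.
From T(1) = -5: (A + B)·(-4) = -5 ⇒ B = - \frac{11}{4}.
So T(n) = \left(4 - \frac{11 n}{4}\right) \cdot (-4)^n.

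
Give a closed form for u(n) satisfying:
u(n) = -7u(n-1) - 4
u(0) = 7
First-order linear non-homogeneous.
Homogeneous solution: u_h(n) = A·(-7)^n.
Try constant particular solution u_p = K: K = -7K - 4 ⇒ K = - \frac{1}{2}.
General: u(n) = A·(-7)^n - \frac{1}{2}.
Apply u(0) = 7: A - \frac{1}{2} = 7 ⇒ A = \frac{15}{2}.
So u(n) = \frac{15 \left(-7\right)^{n}}{2} - \frac{1}{2}.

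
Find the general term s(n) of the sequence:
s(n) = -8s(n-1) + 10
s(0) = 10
First-order linear non-homogeneous.
Homogeneous solution: s_h(n) = A·(-8)^n.
Try constant particular solution s_p = K: K = -8K + 10 ⇒ K = \frac{10}{9}.
General: s(n) = A·(-8)^n + \frac{10}{9}.
Apply s(0) = 10: A + \frac{10}{9} = 10 ⇒ A = \frac{80}{9}.
So s(n) = \frac{80 \left(-8\right)^{n}}{9} + \frac{10}{9}.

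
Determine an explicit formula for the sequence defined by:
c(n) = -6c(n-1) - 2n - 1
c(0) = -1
First-order linear with linear forcing.
Homogeneous solution: c_h(n) = A·(-6)^n.
Try particular c_p(n) = pn + q. Substituting:
  pn + q = -6(p(n-1) + q) - 2n - 1.
Matching the n-coefficient: p = -6p - 2 ⇒ p = - \frac{2}{7}.
Matching constants: q = 6p - 6q - 1 ⇒ q = - \frac{19}{49}.
General: c(n) = A·(-6)^n - \frac{2 n}{7} - \frac{19}{49}.
Apply c(0) = -1: A - \frac{19}{49} = -1 ⇒ A = - \frac{30}{49}.
So c(n) = - \frac{30 \left(-6\right)^{n}}{49} - \frac{2 n}{7} - \frac{19}{49}.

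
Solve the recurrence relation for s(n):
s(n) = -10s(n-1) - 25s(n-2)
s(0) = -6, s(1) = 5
Characteristic equation: x² + 10x + 25 = 0, which is (x - (-5))².
Repeated root r = -5.
General solution: s(n) = (A + Bn)·(-5)^n.
From s(0) = -6: A = -6.
From s(1) = 5: (A + B)·(-5) = 5 ⇒ B = 5.
So s(n) = \left(5 n - 6\right) \cdot (-5)^n.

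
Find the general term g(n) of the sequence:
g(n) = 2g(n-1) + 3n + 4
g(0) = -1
First-order linear with linear forcing.
Homogeneous solution: g_h(n) = A·(2)^n.
Try particular g_p(n) = pn + q. Substituting:
  pn + q = 2(p(n-1) + q) + 3n + 4.
Matching the n-coefficient: p = 2p + 3 ⇒ p = -3.
Matching constants: q = -2p + 2q + 4 ⇒ q = -10.
General: g(n) = A·(2)^n - 3 n - 10.
Apply g(0) = -1: A - 10 = -1 ⇒ A = 9.
So g(n) = 9 \cdot 2^{n} - 3 n - 10.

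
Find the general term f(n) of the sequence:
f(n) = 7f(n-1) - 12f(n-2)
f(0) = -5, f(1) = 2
Characteristic equation: x² - 7x + 12 = 0, which factors as (x - (3))(x - (4)) = 0.
Roots r₁ = 3, r₂ = 4 (distinct).
General solution: f(n) = A·(3)^n + B·(4)^n.
From f(0) = -5: A + B = -5.
From f(1) = 2: 3A + 4B = 2.
Solving: A = -22, B = 17.
So f(n) = - 22 \cdot 3^{n} + 17 \cdot 4^{n}.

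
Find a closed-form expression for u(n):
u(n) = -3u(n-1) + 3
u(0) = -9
First-order linear non-homogeneous.
Homogeneous solution: u_h(n) = A·(-3)^n.
Try constant particular solution u_p = K: K = -3K + 3 ⇒ K = \frac{3}{4}.
General: u(n) = A·(-3)^n + \frac{3}{4}.
Apply u(0) = -9: A + \frac{3}{4} = -9 ⇒ A = - \frac{39}{4}.
So u(n) = \frac{3}{4} - \frac{39 \left(-3\right)^{n}}{4}.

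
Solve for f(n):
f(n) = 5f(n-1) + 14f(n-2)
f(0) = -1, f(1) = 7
Characteristic equation: x² - 5x - 14 = 0, which factors as (x - (-2))(x - (7)) = 0.
Roots r₁ = -2, r₂ = 7 (distinct).
General solution: f(n) = A·(-2)^n + B·(7)^n.
From f(0) = -1: A + B = -1.
From f(1) = 7: -2A + 7B = 7.
Solving: A = - \frac{14}{9}, B = \frac{5}{9}.
So f(n) = - \frac{14 \left(-2\right)^{n}}{9} + \frac{5 \cdot 7^{n}}{9}.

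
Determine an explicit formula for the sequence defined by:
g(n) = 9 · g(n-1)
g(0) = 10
Pure geometric recurrence with ratio 9.
By induction g(n) = g(0) · (9)^n = 10 \cdot 9^{n}.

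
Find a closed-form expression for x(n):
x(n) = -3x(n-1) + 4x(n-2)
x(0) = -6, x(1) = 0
Characteristic equation: x² + 3x - 4 = 0, which factors as (x - (-4))(x - (1)) = 0.
Roots r₁ = -4, r₂ = 1 (distinct).
General solution: x(n) = A·(-4)^n + B·(1)^n.
From x(0) = -6: A + B = -6.
From x(1) = 0: -4A + B = 0.
Solving: A = - \frac{6}{5}, B = - \frac{24}{5}.
So x(n) = - \frac{6 \left(-4\right)^{n}}{5} - \frac{24}{5}.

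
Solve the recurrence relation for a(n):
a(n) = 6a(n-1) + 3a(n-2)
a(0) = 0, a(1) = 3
Characteristic equation: x² - 6x - 3 = 0.
Discriminant Δ = (6)² + 4·(3) = 48.
Roots r₁,₂ = (6 ± √48)/2, so r₁ = 3 + 2 \sqrt{3}, r₂ = 3 - 2 \sqrt{3}.
General solution: a(n) = A·r₁^n + B·r₂^n.
From the initial conditions, A + B = 0 and r₁A + r₂B = 3.
Since r₁ - r₂ = √48: A = (3 - (0)r₂)/√48 = \frac{\sqrt{3}}{4}, and B = 0 - A = - \frac{\sqrt{3}}{4}.
So a(n) = \left(\frac{\sqrt{3}}{4}\right)\left(3 + 2 \sqrt{3}\right)^n + \left(- \frac{\sqrt{3}}{4}\right)\left(3 - 2 \sqrt{3}\right)^n.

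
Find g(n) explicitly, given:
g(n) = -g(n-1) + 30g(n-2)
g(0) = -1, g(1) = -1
Characteristic equation: x² + x - 30 = 0, which factors as (x - (-6))(x - (5)) = 0.
Roots r₁ = -6, r₂ = 5 (distinct).
General solution: g(n) = A·(-6)^n + B·(5)^n.
From g(0) = -1: A + B = -1.
From g(1) = -1: -6A + 5B = -1.
Solving: A = - \frac{4}{11}, B = - \frac{7}{11}.
So g(n) = - \frac{4 \left(-6\right)^{n}}{11} - \frac{7 \cdot 5^{n}}{11}.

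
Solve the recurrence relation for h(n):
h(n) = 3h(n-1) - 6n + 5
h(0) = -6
First-order linear with linear forcing.
Homogeneous solution: h_h(n) = A·(3)^n.
Try particular h_p(n) = pn + q. Substituting:
  pn + q = 3(p(n-1) + q) - 6n + 5.
Matching the n-coefficient: p = 3p - 6 ⇒ p = 3.
Matching constants: q = -3p + 3q + 5 ⇒ q = 2.
General: h(n) = A·(3)^n + 3 n + 2.
Apply h(0) = -6: A + 2 = -6 ⇒ A = -8.
So h(n) = - 8 \cdot 3^{n} + 3 n + 2.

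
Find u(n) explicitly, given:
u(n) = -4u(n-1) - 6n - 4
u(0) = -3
First-order linear with linear forcing.
Homogeneous solution: u_h(n) = A·(-4)^n.
Try particular u_p(n) = pn + q. Substituting:
  pn + q = -4(p(n-1) + q) - 6n - 4.
Matching the n-coefficient: p = -4p - 6 ⇒ p = - \frac{6}{5}.
Matching constants: q = 4p - 4q - 4 ⇒ q = - \frac{44}{25}.
General: u(n) = A·(-4)^n - \frac{6 n}{5} - \frac{44}{25}.
Apply u(0) = -3: A - \frac{44}{25} = -3 ⇒ A = - \frac{31}{25}.
So u(n) = - \frac{31 \left(-4\right)^{n}}{25} - \frac{6 n}{5} - \frac{44}{25}.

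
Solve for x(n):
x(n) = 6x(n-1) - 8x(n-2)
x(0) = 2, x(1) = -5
Characteristic equation: x² - 6x + 8 = 0, which factors as (x - (4))(x - (2)) = 0.
Roots r₁ = 4, r₂ = 2 (distinct).
General solution: x(n) = A·(4)^n + B·(2)^n.
From x(0) = 2: A + B = 2.
From x(1) = -5: 4A + 2B = -5.
Solving: A = - \frac{9}{2}, B = \frac{13}{2}.
So x(n) = \frac{13 \cdot 2^{n}}{2} - \frac{9 \cdot 4^{n}}{2}.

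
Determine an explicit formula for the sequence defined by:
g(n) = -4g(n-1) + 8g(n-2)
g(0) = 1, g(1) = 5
Characteristic equation: x² + 4x - 8 = 0.
Discriminant Δ = (-4)² + 4·(8) = 48.
Roots r₁,₂ = (-4 ± √48)/2, so r₁ = -2 + 2 \sqrt{3}, r₂ = - 2 \sqrt{3} - 2.
General solution: g(n) = A·r₁^n + B·r₂^n.
From the initial conditions, A + B = 1 and r₁A + r₂B = 5.
Since r₁ - r₂ = √48: A = (5 - (1)r₂)/√48 = \frac{1}{2} + \frac{7 \sqrt{3}}{12}, and B = 1 - A = \frac{1}{2} - \frac{7 \sqrt{3}}{12}.
So g(n) = \left(\frac{1}{2} + \frac{7 \sqrt{3}}{12}\right)\left(-2 + 2 \sqrt{3}\right)^n + \left(\frac{1}{2} - \frac{7 \sqrt{3}}{12}\right)\left(- 2 \sqrt{3} - 2\right)^n.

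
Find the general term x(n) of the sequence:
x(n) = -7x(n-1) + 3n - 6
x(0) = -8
First-order linear with linear forcing.
Homogeneous solution: x_h(n) = A·(-7)^n.
Try particular x_p(n) = pn + q. Substituting:
  pn + q = -7(p(n-1) + q) + 3n - 6.
Matching the n-coefficient: p = -7p + 3 ⇒ p = \frac{3}{8}.
Matching constants: q = 7p - 7q - 6 ⇒ q = - \frac{27}{64}.
General: x(n) = A·(-7)^n + \frac{3 n}{8} - \frac{27}{64}.
Apply x(0) = -8: A - \frac{27}{64} = -8 ⇒ A = - \frac{485}{64}.
So x(n) = - \frac{485 \left(-7\right)^{n}}{64} + \frac{3 n}{8} - \frac{27}{64}.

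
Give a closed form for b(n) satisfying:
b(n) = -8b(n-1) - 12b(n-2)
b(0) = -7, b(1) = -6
Characteristic equation: x² + 8x + 12 = 0, which factors as (x - (-6))(x - (-2)) = 0.
Roots r₁ = -6, r₂ = -2 (distinct).
General solution: b(n) = A·(-6)^n + B·(-2)^n.
From b(0) = -7: A + B = -7.
From b(1) = -6: -6A - 2B = -6.
Solving: A = 5, B = -12.
So b(n) = - 12 \left(-2\right)^{n} + 5 \left(-6\right)^{n}.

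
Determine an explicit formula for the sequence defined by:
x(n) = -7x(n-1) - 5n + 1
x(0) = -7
First-order linear with linear forcing.
Homogeneous solution: x_h(n) = A·(-7)^n.
Try particular x_p(n) = pn + q. Substituting:
  pn + q = -7(p(n-1) + q) - 5n + 1.
Matching the n-coefficient: p = -7p - 5 ⇒ p = - \frac{5}{8}.
Matching constants: q = 7p - 7q + 1 ⇒ q = - \frac{27}{64}.
General: x(n) = A·(-7)^n - \frac{5 n}{8} - \frac{27}{64}.
Apply x(0) = -7: A - \frac{27}{64} = -7 ⇒ A = - \frac{421}{64}.
So x(n) = - \frac{421 \left(-7\right)^{n}}{64} - \frac{5 n}{8} - \frac{27}{64}.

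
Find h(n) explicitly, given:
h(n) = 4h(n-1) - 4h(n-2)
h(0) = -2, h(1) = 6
Characteristic equation: x² - 4x + 4 = 0, which is (x - (2))².
Repeated root r = 2.
General solution: h(n) = (A + Bn)·(2)^n.
From h(0) = -2: A = -2.
From h(1) = 6: (A + B)·(2) = 6 ⇒ B = 5.
So h(n) = \left(5 n - 2\right) \cdot (2)^n.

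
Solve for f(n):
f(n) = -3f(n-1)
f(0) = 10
This is a homogeneous first-order recurrence with ratio -3.
By induction f(n) = f(0) · (-3)^n = 10 \left(-3\right)^{n}.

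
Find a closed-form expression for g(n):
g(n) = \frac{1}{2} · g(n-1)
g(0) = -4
Pure geometric recurrence with ratio \frac{1}{2}.
By induction g(n) = g(0) · (\frac{1}{2})^n = - 4 \cdot 2^{- n}.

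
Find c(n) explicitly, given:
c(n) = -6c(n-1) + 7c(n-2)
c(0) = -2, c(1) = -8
Characteristic equation: x² + 6x - 7 = 0, which factors as (x - (1))(x - (-7)) = 0.
Roots r₁ = 1, r₂ = -7 (distinct).
General solution: c(n) = A·(1)^n + B·(-7)^n.
From c(0) = -2: A + B = -2.
From c(1) = -8: A - 7B = -8.
Solving: A = - \frac{11}{4}, B = \frac{3}{4}.
So c(n) = \frac{3 \left(-7\right)^{n}}{4} - \frac{11}{4}.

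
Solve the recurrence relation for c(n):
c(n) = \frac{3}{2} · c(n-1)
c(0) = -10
Pure geometric recurrence with ratio \frac{3}{2}.
By induction c(n) = c(0) · (\frac{3}{2})^n = - 10 \left(\frac{3}{2}\right)^{n}.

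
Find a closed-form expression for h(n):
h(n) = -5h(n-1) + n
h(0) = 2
First-order linear with linear forcing.
Homogeneous solution: h_h(n) = A·(-5)^n.
Try particular h_p(n) = pn + q. Substituting:
  pn + q = -5(p(n-1) + q) + n.
Matching the n-coefficient: p = -5p + 1 ⇒ p = \frac{1}{6}.
Matching constants: q = 5p - 5q ⇒ q = \frac{5}{36}.
General: h(n) = A·(-5)^n + \frac{n}{6} + \frac{5}{36}.
Apply h(0) = 2: A + \frac{5}{36} = 2 ⇒ A = \frac{67}{36}.
So h(n) = \frac{67 \left(-5\right)^{n}}{36} + \frac{n}{6} + \frac{5}{36}.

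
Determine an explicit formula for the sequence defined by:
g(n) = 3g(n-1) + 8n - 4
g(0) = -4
First-order linear with linear forcing.
Homogeneous solution: g_h(n) = A·(3)^n.
Try particular g_p(n) = pn + q. Substituting:
  pn + q = 3(p(n-1) + q) + 8n - 4.
Matching the n-coefficient: p = 3p + 8 ⇒ p = -4.
Matching constants: q = -3p + 3q - 4 ⇒ q = -4.
General: g(n) = A·(3)^n - 4 n - 4.
Apply g(0) = -4: A - 4 = -4 ⇒ A = 0.
So g(n) = - 4 n - 4.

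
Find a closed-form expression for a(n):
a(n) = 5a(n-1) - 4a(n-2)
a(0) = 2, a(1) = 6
Characteristic equation: x² - 5x + 4 = 0, which factors as (x - (1))(x - (4)) = 0.
Roots r₁ = 1, r₂ = 4 (distinct).
General solution: a(n) = A·(1)^n + B·(4)^n.
From a(0) = 2: A + B = 2.
From a(1) = 6: A + 4B = 6.
Solving: A = \frac{2}{3}, B = \frac{4}{3}.
So a(n) = \frac{4 \cdot 4^{n}}{3} + \frac{2}{3}.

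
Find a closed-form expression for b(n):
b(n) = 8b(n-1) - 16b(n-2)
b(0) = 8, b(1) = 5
Characteristic equation: x² - 8x + 16 = 0, which is (x - (4))².
Repeated root r = 4.
General solution: b(n) = (A + Bn)·(4)^n.
From b(0) = 8: A = 8.
From b(1) = 5: (A + B)·(4) = 5 ⇒ B = - \frac{27}{4}.
So b(n) = \left(8 - \frac{27 n}{4}\right) \cdot (4)^n.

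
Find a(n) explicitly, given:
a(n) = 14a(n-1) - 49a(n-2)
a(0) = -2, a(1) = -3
Characteristic equation: x² - 14x + 49 = 0, which is (x - (7))².
Repeated root r = 7.
General solution: a(n) = (A + Bn)·(7)^n.
From a(0) = -2: A = -2.
From a(1) = -3: (A + B)·(7) = -3 ⇒ B = \frac{11}{7}.
So a(n) = \left(\frac{11 n}{7} - 2\right) \cdot (7)^n.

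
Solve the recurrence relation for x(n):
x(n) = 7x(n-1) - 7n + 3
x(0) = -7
First-order linear with linear forcing.
Homogeneous solution: x_h(n) = A·(7)^n.
Try particular x_p(n) = pn + q. Substituting:
  pn + q = 7(p(n-1) + q) - 7n + 3.
Matching the n-coefficient: p = 7p - 7 ⇒ p = \frac{7}{6}.
Matching constants: q = -7p + 7q + 3 ⇒ q = \frac{31}{36}.
General: x(n) = A·(7)^n + \frac{7 n}{6} + \frac{31}{36}.
Apply x(0) = -7: A + \frac{31}{36} = -7 ⇒ A = - \frac{283}{36}.
So x(n) = - \frac{283 \cdot 7^{n}}{36} + \frac{7 n}{6} + \frac{31}{36}.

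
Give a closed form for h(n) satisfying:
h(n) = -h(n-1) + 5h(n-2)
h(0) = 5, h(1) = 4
Characteristic equation: x² + x - 5 = 0.
Discriminant Δ = (-1)² + 4·(5) = 21.
Roots r₁,₂ = (-1 ± √21)/2, so r₁ = - \frac{1}{2} + \frac{\sqrt{21}}{2}, r₂ = - \frac{\sqrt{21}}{2} - \frac{1}{2}.
General solution: h(n) = A·r₁^n + B·r₂^n.
From the initial conditions, A + B = 5 and r₁A + r₂B = 4.
Since r₁ - r₂ = √21: A = (4 - (5)r₂)/√21 = \frac{13 \sqrt{21}}{42} + \frac{5}{2}, and B = 5 - A = \frac{5}{2} - \frac{13 \sqrt{21}}{42}.
So h(n) = \left(\frac{13 \sqrt{21}}{42} + \frac{5}{2}\right)\left(- \frac{1}{2} + \frac{\sqrt{21}}{2}\right)^n + \left(\frac{5}{2} - \frac{13 \sqrt{21}}{42}\right)\left(- \frac{\sqrt{21}}{2} - \frac{1}{2}\right)^n.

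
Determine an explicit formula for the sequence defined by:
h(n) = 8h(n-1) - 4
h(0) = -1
First-order linear non-homogeneous.
Homogeneous solution: h_h(n) = A·(8)^n.
Try constant particular solution h_p = K: K = 8K - 4 ⇒ K = \frac{4}{7}.
General: h(n) = A·(8)^n + \frac{4}{7}.
Apply h(0) = -1: A + \frac{4}{7} = -1 ⇒ A = - \frac{11}{7}.
So h(n) = \frac{4}{7} - \frac{11 \cdot 8^{n}}{7}.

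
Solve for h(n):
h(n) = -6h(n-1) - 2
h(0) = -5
First-order linear non-homogeneous.
Homogeneous solution: h_h(n) = A·(-6)^n.
Try constant particular solution h_p = K: K = -6K - 2 ⇒ K = - \frac{2}{7}.
General: h(n) = A·(-6)^n - \frac{2}{7}.
Apply h(0) = -5: A - \frac{2}{7} = -5 ⇒ A = - \frac{33}{7}.
So h(n) = - \frac{33 \left(-6\right)^{n}}{7} - \frac{2}{7}.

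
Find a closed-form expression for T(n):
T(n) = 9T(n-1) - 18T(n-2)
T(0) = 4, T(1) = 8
Characteristic equation: x² - 9x + 18 = 0, which factors as (x - (6))(x - (3)) = 0.
Roots r₁ = 6, r₂ = 3 (distinct).
General solution: T(n) = A·(6)^n + B·(3)^n.
From T(0) = 4: A + B = 4.
From T(1) = 8: 6A + 3B = 8.
Solving: A = - \frac{4}{3}, B = \frac{16}{3}.
So T(n) = \frac{16 \cdot 3^{n}}{3} - \frac{4 \cdot 6^{n}}{3}.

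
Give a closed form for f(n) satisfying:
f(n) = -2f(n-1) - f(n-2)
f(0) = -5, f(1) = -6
Characteristic equation: x² + 2x + 1 = 0, which is (x - (-1))².
Repeated root r = -1.
General solution: f(n) = (A + Bn)·(-1)^n.
From f(0) = -5: A = -5.
From f(1) = -6: (A + B)·(-1) = -6 ⇒ B = 11.
So f(n) = \left(11 n - 5\right) \cdot (-1)^n.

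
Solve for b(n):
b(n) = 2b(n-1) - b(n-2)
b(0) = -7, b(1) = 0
Characteristic equation: x² - 2x + 1 = 0, which is (x - (1))².
Repeated root r = 1.
General solution: b(n) = (A + Bn)·(1)^n.
From b(0) = -7: A = -7.
From b(1) = 0: (A + B)·(1) = 0 ⇒ B = 7.
So b(n) = \left(7 n - 7\right) \cdot (1)^n.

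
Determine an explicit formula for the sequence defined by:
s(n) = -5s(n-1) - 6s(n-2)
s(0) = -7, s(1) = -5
Characteristic equation: x² + 5x + 6 = 0, which factors as (x - (-3))(x - (-2)) = 0.
Roots r₁ = -3, r₂ = -2 (distinct).
General solution: s(n) = A·(-3)^n + B·(-2)^n.
From s(0) = -7: A + B = -7.
From s(1) = -5: -3A - 2B = -5.
Solving: A = 19, B = -26.
So s(n) = - 26 \left(-2\right)^{n} + 19 \left(-3\right)^{n}.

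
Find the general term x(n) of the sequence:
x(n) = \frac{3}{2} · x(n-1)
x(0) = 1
Pure geometric recurrence with ratio \frac{3}{2}.
By induction x(n) = x(0) · (\frac{3}{2})^n = \left(\frac{3}{2}\right)^{n}.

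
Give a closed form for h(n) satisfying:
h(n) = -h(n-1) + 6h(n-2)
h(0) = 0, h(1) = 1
Characteristic equation: x² + x - 6 = 0, which factors as (x - (2))(x - (-3)) = 0.
Roots r₁ = 2, r₂ = -3 (distinct).
General solution: h(n) = A·(2)^n + B·(-3)^n.
From h(0) = 0: A + B = 0.
From h(1) = 1: 2A - 3B = 1.
Solving: A = \frac{1}{5}, B = - \frac{1}{5}.
So h(n) = - \frac{\left(-3\right)^{n}}{5} + \frac{2^{n}}{5}.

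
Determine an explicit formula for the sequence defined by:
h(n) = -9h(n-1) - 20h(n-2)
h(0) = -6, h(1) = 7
Characteristic equation: x² + 9x + 20 = 0, which factors as (x - (-4))(x - (-5)) = 0.
Roots r₁ = -4, r₂ = -5 (distinct).
General solution: h(n) = A·(-4)^n + B·(-5)^n.
From h(0) = -6: A + B = -6.
From h(1) = 7: -4A - 5B = 7.
Solving: A = -23, B = 17.
So h(n) = - 23 \left(-4\right)^{n} + 17 \left(-5\right)^{n}.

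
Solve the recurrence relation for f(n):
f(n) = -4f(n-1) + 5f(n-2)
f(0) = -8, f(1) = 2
Characteristic equation: x² + 4x - 5 = 0, which factors as (x - (1))(x - (-5)) = 0.
Roots r₁ = 1, r₂ = -5 (distinct).
General solution: f(n) = A·(1)^n + B·(-5)^n.
From f(0) = -8: A + B = -8.
From f(1) = 2: A - 5B = 2.
Solving: A = - \frac{19}{3}, B = - \frac{5}{3}.
So f(n) = - \frac{5 \left(-5\right)^{n}}{3} - \frac{19}{3}.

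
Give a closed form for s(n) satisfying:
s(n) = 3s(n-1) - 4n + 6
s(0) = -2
First-order linear with linear forcing.
Homogeneous solution: s_h(n) = A·(3)^n.
Try particular s_p(n) = pn + q. Substituting:
  pn + q = 3(p(n-1) + q) - 4n + 6.
Matching the n-coefficient: p = 3p - 4 ⇒ p = 2.
Matching constants: q = -3p + 3q + 6 ⇒ q = 0.
General: s(n) = A·(3)^n + 2 n + 0.
Apply s(0) = -2: A + 0 = -2 ⇒ A = -2.
So s(n) = - 2 \cdot 3^{n} + 2 n.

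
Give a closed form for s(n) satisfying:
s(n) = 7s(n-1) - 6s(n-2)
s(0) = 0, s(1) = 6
Characteristic equation: x² - 7x + 6 = 0, which factors as (x - (6))(x - (1)) = 0.
Roots r₁ = 6, r₂ = 1 (distinct).
General solution: s(n) = A·(6)^n + B·(1)^n.
From s(0) = 0: A + B = 0.
From s(1) = 6: 6A + B = 6.
Solving: A = \frac{6}{5}, B = - \frac{6}{5}.
So s(n) = \frac{6 \cdot 6^{n}}{5} - \frac{6}{5}.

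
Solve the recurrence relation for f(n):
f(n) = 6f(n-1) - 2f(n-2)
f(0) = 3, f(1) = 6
Characteristic equation: x² - 6x + 2 = 0.
Discriminant Δ = (6)² + 4·(-2) = 28.
Roots r₁,₂ = (6 ± √28)/2, so r₁ = \sqrt{7} + 3, r₂ = 3 - \sqrt{7}.
General solution: f(n) = A·r₁^n + B·r₂^n.
From the initial conditions, A + B = 3 and r₁A + r₂B = 6.
Since r₁ - r₂ = √28: A = (6 - (3)r₂)/√28 = \frac{3}{2} - \frac{3 \sqrt{7}}{14}, and B = 3 - A = \frac{3 \sqrt{7}}{14} + \frac{3}{2}.
So f(n) = \left(\frac{3}{2} - \frac{3 \sqrt{7}}{14}\right)\left(\sqrt{7} + 3\right)^n + \left(\frac{3 \sqrt{7}}{14} + \frac{3}{2}\right)\left(3 - \sqrt{7}\right)^n.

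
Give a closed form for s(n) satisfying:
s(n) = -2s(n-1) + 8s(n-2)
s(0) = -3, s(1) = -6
Characteristic equation: x² + 2x - 8 = 0, which factors as (x - (-4))(x - (2)) = 0.
Roots r₁ = -4, r₂ = 2 (distinct).
General solution: s(n) = A·(-4)^n + B·(2)^n.
From s(0) = -3: A + B = -3.
From s(1) = -6: -4A + 2B = -6.
Solving: A = 0, B = -3.
So s(n) = - 3 \cdot 2^{n}.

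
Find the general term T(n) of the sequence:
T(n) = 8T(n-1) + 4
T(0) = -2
First-order linear non-homogeneous.
Homogeneous solution: T_h(n) = A·(8)^n.
Try constant particular solution T_p = K: K = 8K + 4 ⇒ K = - \frac{4}{7}.
General: T(n) = A·(8)^n - \frac{4}{7}.
Apply T(0) = -2: A - \frac{4}{7} = -2 ⇒ A = - \frac{10}{7}.
So T(n) = - \frac{10 \cdot 8^{n}}{7} - \frac{4}{7}.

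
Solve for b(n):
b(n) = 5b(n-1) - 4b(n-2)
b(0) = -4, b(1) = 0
Characteristic equation: x² - 5x + 4 = 0, which factors as (x - (4))(x - (1)) = 0.
Roots r₁ = 4, r₂ = 1 (distinct).
General solution: b(n) = A·(4)^n + B·(1)^n.
From b(0) = -4: A + B = -4.
From b(1) = 0: 4A + B = 0.
Solving: A = \frac{4}{3}, B = - \frac{16}{3}.
So b(n) = \frac{4 \cdot 4^{n}}{3} - \frac{16}{3}.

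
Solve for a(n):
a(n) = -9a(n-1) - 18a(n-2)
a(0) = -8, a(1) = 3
Characteristic equation: x² + 9x + 18 = 0, which factors as (x - (-6))(x - (-3)) = 0.
Roots r₁ = -6, r₂ = -3 (distinct).
General solution: a(n) = A·(-6)^n + B·(-3)^n.
From a(0) = -8: A + B = -8.
From a(1) = 3: -6A - 3B = 3.
Solving: A = 7, B = -15.
So a(n) = - 15 \left(-3\right)^{n} + 7 \left(-6\right)^{n}.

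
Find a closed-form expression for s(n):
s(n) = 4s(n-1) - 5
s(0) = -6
First-order linear non-homogeneous.
Homogeneous solution: s_h(n) = A·(4)^n.
Try constant particular solution s_p = K: K = 4K - 5 ⇒ K = \frac{5}{3}.
General: s(n) = A·(4)^n + \frac{5}{3}.
Apply s(0) = -6: A + \frac{5}{3} = -6 ⇒ A = - \frac{23}{3}.
So s(n) = \frac{5}{3} - \frac{23 \cdot 4^{n}}{3}.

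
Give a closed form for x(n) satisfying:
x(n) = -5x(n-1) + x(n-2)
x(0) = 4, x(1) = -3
Characteristic equation: x² + 5x - 1 = 0.
Discriminant Δ = (-5)² + 4·(1) = 29.
Roots r₁,₂ = (-5 ± √29)/2, so r₁ = - \frac{5}{2} + \frac{\sqrt{29}}{2}, r₂ = - \frac{\sqrt{29}}{2} - \frac{5}{2}.
General solution: x(n) = A·r₁^n + B·r₂^n.
From the initial conditions, A + B = 4 and r₁A + r₂B = -3.
Since r₁ - r₂ = √29: A = (-3 - (4)r₂)/√29 = \frac{7 \sqrt{29}}{29} + 2, and B = 4 - A = 2 - \frac{7 \sqrt{29}}{29}.
So x(n) = \left(\frac{7 \sqrt{29}}{29} + 2\right)\left(- \frac{5}{2} + \frac{\sqrt{29}}{2}\right)^n + \left(2 - \frac{7 \sqrt{29}}{29}\right)\left(- \frac{\sqrt{29}}{2} - \frac{5}{2}\right)^n.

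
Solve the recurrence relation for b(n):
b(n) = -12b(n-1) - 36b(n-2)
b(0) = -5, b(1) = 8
Characteristic equation: x² + 12x + 36 = 0, which is (x - (-6))².
Repeated root r = -6.
General solution: b(n) = (A + Bn)·(-6)^n.
From b(0) = -5: A = -5.
From b(1) = 8: (A + B)·(-6) = 8 ⇒ B = \frac{11}{3}.
So b(n) = \left(\frac{11 n}{3} - 5\right) \cdot (-6)^n.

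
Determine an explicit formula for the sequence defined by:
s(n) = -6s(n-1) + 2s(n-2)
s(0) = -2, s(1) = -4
Characteristic equation: x² + 6x - 2 = 0.
Discriminant Δ = (-6)² + 4·(2) = 44.
Roots r₁,₂ = (-6 ± √44)/2, so r₁ = -3 + \sqrt{11}, r₂ = - \sqrt{11} - 3.
General solution: s(n) = A·r₁^n + B·r₂^n.
From the initial conditions, A + B = -2 and r₁A + r₂B = -4.
Since r₁ - r₂ = √44: A = (-4 - (-2)r₂)/√44 = - \frac{5 \sqrt{11}}{11} - 1, and B = -2 - A = -1 + \frac{5 \sqrt{11}}{11}.
So s(n) = \left(- \frac{5 \sqrt{11}}{11} - 1\right)\left(-3 + \sqrt{11}\right)^n + \left(-1 + \frac{5 \sqrt{11}}{11}\right)\left(- \sqrt{11} - 3\right)^n.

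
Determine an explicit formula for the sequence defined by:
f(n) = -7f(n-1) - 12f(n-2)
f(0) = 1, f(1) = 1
Characteristic equation: x² + 7x + 12 = 0, which factors as (x - (-3))(x - (-4)) = 0.
Roots r₁ = -3, r₂ = -4 (distinct).
General solution: f(n) = A·(-3)^n + B·(-4)^n.
From f(0) = 1: A + B = 1.
From f(1) = 1: -3A - 4B = 1.
Solving: A = 5, B = -4.
So f(n) = 5 \left(-3\right)^{n} - 4 \left(-4\right)^{n}.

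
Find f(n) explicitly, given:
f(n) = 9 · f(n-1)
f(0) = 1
Pure geometric recurrence with ratio 9.
By induction f(n) = f(0) · (9)^n = 9^{n}.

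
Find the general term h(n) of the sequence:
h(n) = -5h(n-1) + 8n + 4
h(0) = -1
First-order linear with linear forcing.
Homogeneous solution: h_h(n) = A·(-5)^n.
Try particular h_p(n) = pn + q. Substituting:
  pn + q = -5(p(n-1) + q) + 8n + 4.
Matching the n-coefficient: p = -5p + 8 ⇒ p = \frac{4}{3}.
Matching constants: q = 5p - 5q + 4 ⇒ q = \frac{16}{9}.
General: h(n) = A·(-5)^n + \frac{4 n}{3} + \frac{16}{9}.
Apply h(0) = -1: A + \frac{16}{9} = -1 ⇒ A = - \frac{25}{9}.
So h(n) = - \frac{25 \left(-5\right)^{n}}{9} + \frac{4 n}{3} + \frac{16}{9}.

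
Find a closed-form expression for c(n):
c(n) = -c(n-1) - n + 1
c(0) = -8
First-order linear with linear forcing.
Homogeneous solution: c_h(n) = A·(-1)^n.
Try particular c_p(n) = pn + q. Substituting:
  pn + q = -(p(n-1) + q) - n + 1.
Matching the n-coefficient: p = -p - 1 ⇒ p = - \frac{1}{2}.
Matching constants: q = p - q + 1 ⇒ q = \frac{1}{4}.
General: c(n) = A·(-1)^n - \frac{n}{2} + \frac{1}{4}.
Apply c(0) = -8: A + \frac{1}{4} = -8 ⇒ A = - \frac{33}{4}.
So c(n) = - \frac{33 \left(-1\right)^{n}}{4} - \frac{n}{2} + \frac{1}{4}.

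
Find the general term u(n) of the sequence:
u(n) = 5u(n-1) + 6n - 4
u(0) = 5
First-order linear with linear forcing.
Homogeneous solution: u_h(n) = A·(5)^n.
Try particular u_p(n) = pn + q. Substituting:
  pn + q = 5(p(n-1) + q) + 6n - 4.
Matching the n-coefficient: p = 5p + 6 ⇒ p = - \frac{3}{2}.
Matching constants: q = -5p + 5q - 4 ⇒ q = - \frac{7}{8}.
General: u(n) = A·(5)^n - \frac{3 n}{2} - \frac{7}{8}.
Apply u(0) = 5: A - \frac{7}{8} = 5 ⇒ A = \frac{47}{8}.
So u(n) = \frac{47 \cdot 5^{n}}{8} - \frac{3 n}{2} - \frac{7}{8}.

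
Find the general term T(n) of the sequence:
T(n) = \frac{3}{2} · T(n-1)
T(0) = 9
Pure geometric recurrence with ratio \frac{3}{2}.
By induction T(n) = T(0) · (\frac{3}{2})^n = 9 \left(\frac{3}{2}\right)^{n}.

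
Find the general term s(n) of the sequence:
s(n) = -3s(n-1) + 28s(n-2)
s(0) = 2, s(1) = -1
Characteristic equation: x² + 3x - 28 = 0, which factors as (x - (-7))(x - (4)) = 0.
Roots r₁ = -7, r₂ = 4 (distinct).
General solution: s(n) = A·(-7)^n + B·(4)^n.
From s(0) = 2: A + B = 2.
From s(1) = -1: -7A + 4B = -1.
Solving: A = \frac{9}{11}, B = \frac{13}{11}.
So s(n) = \frac{9 \left(-7\right)^{n}}{11} + \frac{13 \cdot 4^{n}}{11}.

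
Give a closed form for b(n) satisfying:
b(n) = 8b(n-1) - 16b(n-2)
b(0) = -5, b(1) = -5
Characteristic equation: x² - 8x + 16 = 0, which is (x - (4))².
Repeated root r = 4.
General solution: b(n) = (A + Bn)·(4)^n.
From b(0) = -5: A = -5.
From b(1) = -5: (A + B)·(4) = -5 ⇒ B = \frac{15}{4}.
So b(n) = \left(\frac{15 n}{4} - 5\right) \cdot (4)^n.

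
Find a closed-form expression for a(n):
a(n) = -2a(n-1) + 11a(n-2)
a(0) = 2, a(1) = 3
Characteristic equation: x² + 2x - 11 = 0.
Discriminant Δ = (-2)² + 4·(11) = 48.
Roots r₁,₂ = (-2 ± √48)/2, so r₁ = -1 + 2 \sqrt{3}, r₂ = - 2 \sqrt{3} - 1.
General solution: a(n) = A·r₁^n + B·r₂^n.
From the initial conditions, A + B = 2 and r₁A + r₂B = 3.
Since r₁ - r₂ = √48: A = (3 - (2)r₂)/√48 = \frac{5 \sqrt{3}}{12} + 1, and B = 2 - A = 1 - \frac{5 \sqrt{3}}{12}.
So a(n) = \left(\frac{5 \sqrt{3}}{12} + 1\right)\left(-1 + 2 \sqrt{3}\right)^n + \left(1 - \frac{5 \sqrt{3}}{12}\right)\left(- 2 \sqrt{3} - 1\right)^n.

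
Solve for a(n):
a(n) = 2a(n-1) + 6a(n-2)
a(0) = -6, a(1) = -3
Characteristic equation: x² - 2x - 6 = 0.
Discriminant Δ = (2)² + 4·(6) = 28.
Roots r₁,₂ = (2 ± √28)/2, so r₁ = 1 + \sqrt{7}, r₂ = 1 - \sqrt{7}.
General solution: a(n) = A·r₁^n + B·r₂^n.
From the initial conditions, A + B = -6 and r₁A + r₂B = -3.
Since r₁ - r₂ = √28: A = (-3 - (-6)r₂)/√28 = -3 + \frac{3 \sqrt{7}}{14}, and B = -6 - A = -3 - \frac{3 \sqrt{7}}{14}.
So a(n) = \left(-3 + \frac{3 \sqrt{7}}{14}\right)\left(1 + \sqrt{7}\right)^n + \left(-3 - \frac{3 \sqrt{7}}{14}\right)\left(1 - \sqrt{7}\right)^n.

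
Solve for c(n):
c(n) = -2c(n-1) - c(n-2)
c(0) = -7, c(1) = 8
Characteristic equation: x² + 2x + 1 = 0, which is (x - (-1))².
Repeated root r = -1.
General solution: c(n) = (A + Bn)·(-1)^n.
From c(0) = -7: A = -7.
From c(1) = 8: (A + B)·(-1) = 8 ⇒ B = -1.
So c(n) = \left(- n - 7\right) \cdot (-1)^n.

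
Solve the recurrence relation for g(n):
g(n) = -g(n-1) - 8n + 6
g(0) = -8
First-order linear with linear forcing.
Homogeneous solution: g_h(n) = A·(-1)^n.
Try particular g_p(n) = pn + q. Substituting:
  pn + q = -(p(n-1) + q) - 8n + 6.
Matching the n-coefficient: p = -p - 8 ⇒ p = -4.
Matching constants: q = p - q + 6 ⇒ q = 1.
General: g(n) = A·(-1)^n - 4 n + 1.
Apply g(0) = -8: A + 1 = -8 ⇒ A = -9.
So g(n) = - 9 \left(-1\right)^{n} - 4 n + 1.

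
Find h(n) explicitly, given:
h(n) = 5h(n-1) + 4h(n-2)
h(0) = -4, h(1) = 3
Characteristic equation: x² - 5x - 4 = 0.
Discriminant Δ = (5)² + 4·(4) = 41.
Roots r₁,₂ = (5 ± √41)/2, so r₁ = \frac{5}{2} + \frac{\sqrt{41}}{2}, r₂ = \frac{5}{2} - \frac{\sqrt{41}}{2}.
General solution: h(n) = A·r₁^n + B·r₂^n.
From the initial conditions, A + B = -4 and r₁A + r₂B = 3.
Since r₁ - r₂ = √41: A = (3 - (-4)r₂)/√41 = -2 + \frac{13 \sqrt{41}}{41}, and B = -4 - A = - \frac{13 \sqrt{41}}{41} - 2.
So h(n) = \left(-2 + \frac{13 \sqrt{41}}{41}\right)\left(\frac{5}{2} + \frac{\sqrt{41}}{2}\right)^n + \left(- \frac{13 \sqrt{41}}{41} - 2\right)\left(\frac{5}{2} - \frac{\sqrt{41}}{2}\right)^n.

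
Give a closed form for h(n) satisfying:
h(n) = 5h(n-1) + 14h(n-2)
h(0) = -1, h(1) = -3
Characteristic equation: x² - 5x - 14 = 0, which factors as (x - (7))(x - (-2)) = 0.
Roots r₁ = 7, r₂ = -2 (distinct).
General solution: h(n) = A·(7)^n + B·(-2)^n.
From h(0) = -1: A + B = -1.
From h(1) = -3: 7A - 2B = -3.
Solving: A = - \frac{5}{9}, B = - \frac{4}{9}.
So h(n) = - \frac{4 \left(-2\right)^{n}}{9} - \frac{5 \cdot 7^{n}}{9}.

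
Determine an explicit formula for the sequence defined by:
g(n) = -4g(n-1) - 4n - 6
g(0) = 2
First-order linear with linear forcing.
Homogeneous solution: g_h(n) = A·(-4)^n.
Try particular g_p(n) = pn + q. Substituting:
  pn + q = -4(p(n-1) + q) - 4n - 6.
Matching the n-coefficient: p = -4p - 4 ⇒ p = - \frac{4}{5}.
Matching constants: q = 4p - 4q - 6 ⇒ q = - \frac{46}{25}.
General: g(n) = A·(-4)^n - \frac{4 n}{5} - \frac{46}{25}.
Apply g(0) = 2: A - \frac{46}{25} = 2 ⇒ A = \frac{96}{25}.
So g(n) = \frac{96 \left(-4\right)^{n}}{25} - \frac{4 n}{5} - \frac{46}{25}.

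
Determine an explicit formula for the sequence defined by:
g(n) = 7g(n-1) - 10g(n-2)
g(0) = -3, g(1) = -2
Characteristic equation: x² - 7x + 10 = 0, which factors as (x - (2))(x - (5)) = 0.
Roots r₁ = 2, r₂ = 5 (distinct).
General solution: g(n) = A·(2)^n + B·(5)^n.
From g(0) = -3: A + B = -3.
From g(1) = -2: 2A + 5B = -2.
Solving: A = - \frac{13}{3}, B = \frac{4}{3}.
So g(n) = - \frac{13 \cdot 2^{n}}{3} + \frac{4 \cdot 5^{n}}{3}.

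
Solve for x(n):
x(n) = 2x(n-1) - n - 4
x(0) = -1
First-order linear with linear forcing.
Homogeneous solution: x_h(n) = A·(2)^n.
Try particular x_p(n) = pn + q. Substituting:
  pn + q = 2(p(n-1) + q) - n - 4.
Matching the n-coefficient: p = 2p - 1 ⇒ p = 1.
Matching constants: q = -2p + 2q - 4 ⇒ q = 6.
General: x(n) = A·(2)^n + n + 6.
Apply x(0) = -1: A + 6 = -1 ⇒ A = -7.
So x(n) = - 7 \cdot 2^{n} + n + 6.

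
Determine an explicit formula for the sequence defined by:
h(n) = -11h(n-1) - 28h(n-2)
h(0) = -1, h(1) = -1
Characteristic equation: x² + 11x + 28 = 0, which factors as (x - (-7))(x - (-4)) = 0.
Roots r₁ = -7, r₂ = -4 (distinct).
General solution: h(n) = A·(-7)^n + B·(-4)^n.
From h(0) = -1: A + B = -1.
From h(1) = -1: -7A - 4B = -1.
Solving: A = \frac{5}{3}, B = - \frac{8}{3}.
So h(n) = - \frac{8 \left(-4\right)^{n}}{3} + \frac{5 \left(-7\right)^{n}}{3}.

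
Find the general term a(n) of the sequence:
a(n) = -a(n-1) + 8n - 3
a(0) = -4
First-order linear with linear forcing.
Homogeneous solution: a_h(n) = A·(-1)^n.
Try particular a_p(n) = pn + q. Substituting:
  pn + q = -(p(n-1) + q) + 8n - 3.
Matching the n-coefficient: p = -p + 8 ⇒ p = 4.
Matching constants: q = p - q - 3 ⇒ q = \frac{1}{2}.
General: a(n) = A·(-1)^n + 4 n + \frac{1}{2}.
Apply a(0) = -4: A + \frac{1}{2} = -4 ⇒ A = - \frac{9}{2}.
So a(n) = - \frac{9 \left(-1\right)^{n}}{2} + 4 n + \frac{1}{2}.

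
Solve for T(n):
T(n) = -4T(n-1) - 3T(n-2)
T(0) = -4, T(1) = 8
Characteristic equation: x² + 4x + 3 = 0, which factors as (x - (-1))(x - (-3)) = 0.
Roots r₁ = -1, r₂ = -3 (distinct).
General solution: T(n) = A·(-1)^n + B·(-3)^n.
From T(0) = -4: A + B = -4.
From T(1) = 8: -A - 3B = 8.
Solving: A = -2, B = -2.
So T(n) = - 2 \left(-1\right)^{n} - 2 \left(-3\right)^{n}.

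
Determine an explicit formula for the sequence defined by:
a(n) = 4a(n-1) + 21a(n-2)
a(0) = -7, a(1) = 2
Characteristic equation: x² - 4x - 21 = 0, which factors as (x - (-3))(x - (7)) = 0.
Roots r₁ = -3, r₂ = 7 (distinct).
General solution: a(n) = A·(-3)^n + B·(7)^n.
From a(0) = -7: A + B = -7.
From a(1) = 2: -3A + 7B = 2.
Solving: A = - \frac{51}{10}, B = - \frac{19}{10}.
So a(n) = - \frac{51 \left(-3\right)^{n}}{10} - \frac{19 \cdot 7^{n}}{10}.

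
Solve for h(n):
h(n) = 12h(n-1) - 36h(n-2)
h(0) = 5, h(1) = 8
Characteristic equation: x² - 12x + 36 = 0, which is (x - (6))².
Repeated root r = 6.
General solution: h(n) = (A + Bn)·(6)^n.
From h(0) = 5: A = 5.
From h(1) = 8: (A + B)·(6) = 8 ⇒ B = - \frac{11}{3}.
So h(n) = \left(5 - \frac{11 n}{3}\right) \cdot (6)^n.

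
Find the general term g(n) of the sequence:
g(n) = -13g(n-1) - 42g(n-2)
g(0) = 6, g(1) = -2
Characteristic equation: x² + 13x + 42 = 0, which factors as (x - (-7))(x - (-6)) = 0.
Roots r₁ = -7, r₂ = -6 (distinct).
General solution: g(n) = A·(-7)^n + B·(-6)^n.
From g(0) = 6: A + B = 6.
From g(1) = -2: -7A - 6B = -2.
Solving: A = -34, B = 40.
So g(n) = 40 \left(-6\right)^{n} - 34 \left(-7\right)^{n}.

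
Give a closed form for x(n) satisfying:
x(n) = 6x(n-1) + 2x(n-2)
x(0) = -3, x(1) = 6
Characteristic equation: x² - 6x - 2 = 0.
Discriminant Δ = (6)² + 4·(2) = 44.
Roots r₁,₂ = (6 ± √44)/2, so r₁ = 3 + \sqrt{11}, r₂ = 3 - \sqrt{11}.
General solution: x(n) = A·r₁^n + B·r₂^n.
From the initial conditions, A + B = -3 and r₁A + r₂B = 6.
Since r₁ - r₂ = √44: A = (6 - (-3)r₂)/√44 = - \frac{3}{2} + \frac{15 \sqrt{11}}{22}, and B = -3 - A = - \frac{15 \sqrt{11}}{22} - \frac{3}{2}.
So x(n) = \left(- \frac{3}{2} + \frac{15 \sqrt{11}}{22}\right)\left(3 + \sqrt{11}\right)^n + \left(- \frac{15 \sqrt{11}}{22} - \frac{3}{2}\right)\left(3 - \sqrt{11}\right)^n.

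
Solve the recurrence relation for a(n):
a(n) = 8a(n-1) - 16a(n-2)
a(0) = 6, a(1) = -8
Characteristic equation: x² - 8x + 16 = 0, which is (x - (4))².
Repeated root r = 4.
General solution: a(n) = (A + Bn)·(4)^n.
From a(0) = 6: A = 6.
From a(1) = -8: (A + B)·(4) = -8 ⇒ B = -8.
So a(n) = \left(6 - 8 n\right) \cdot (4)^n.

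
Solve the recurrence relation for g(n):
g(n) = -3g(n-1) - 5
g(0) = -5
First-order linear non-homogeneous.
Homogeneous solution: g_h(n) = A·(-3)^n.
Try constant particular solution g_p = K: K = -3K - 5 ⇒ K = - \frac{5}{4}.
General: g(n) = A·(-3)^n - \frac{5}{4}.
Apply g(0) = -5: A - \frac{5}{4} = -5 ⇒ A = - \frac{15}{4}.
So g(n) = - \frac{15 \left(-3\right)^{n}}{4} - \frac{5}{4}.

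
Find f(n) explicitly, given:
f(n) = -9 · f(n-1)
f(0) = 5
Pure geometric recurrence with ratio -9.
By induction f(n) = f(0) · (-9)^n = 5 \left(-9\right)^{n}.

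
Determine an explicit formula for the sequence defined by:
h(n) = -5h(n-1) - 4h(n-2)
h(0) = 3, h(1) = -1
Characteristic equation: x² + 5x + 4 = 0, which factors as (x - (-4))(x - (-1)) = 0.
Roots r₁ = -4, r₂ = -1 (distinct).
General solution: h(n) = A·(-4)^n + B·(-1)^n.
From h(0) = 3: A + B = 3.
From h(1) = -1: -4A - B = -1.
Solving: A = - \frac{2}{3}, B = \frac{11}{3}.
So h(n) = \frac{11 \left(-1\right)^{n}}{3} - \frac{2 \left(-4\right)^{n}}{3}.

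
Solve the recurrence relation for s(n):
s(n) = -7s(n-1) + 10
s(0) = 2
First-order linear non-homogeneous.
Homogeneous solution: s_h(n) = A·(-7)^n.
Try constant particular solution s_p = K: K = -7K + 10 ⇒ K = \frac{5}{4}.
General: s(n) = A·(-7)^n + \frac{5}{4}.
Apply s(0) = 2: A + \frac{5}{4} = 2 ⇒ A = \frac{3}{4}.
So s(n) = \frac{3 \left(-7\right)^{n}}{4} + \frac{5}{4}.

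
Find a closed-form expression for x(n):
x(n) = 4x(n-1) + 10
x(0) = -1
First-order linear non-homogeneous.
Homogeneous solution: x_h(n) = A·(4)^n.
Try constant particular solution x_p = K: K = 4K + 10 ⇒ K = - \frac{10}{3}.
General: x(n) = A·(4)^n - \frac{10}{3}.
Apply x(0) = -1: A - \frac{10}{3} = -1 ⇒ A = \frac{7}{3}.
So x(n) = \frac{7 \cdot 4^{n}}{3} - \frac{10}{3}.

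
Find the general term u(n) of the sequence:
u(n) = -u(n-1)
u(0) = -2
This is a homogeneous first-order recurrence with ratio -1.
By induction u(n) = u(0) · (-1)^n = - 2 \left(-1\right)^{n}.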